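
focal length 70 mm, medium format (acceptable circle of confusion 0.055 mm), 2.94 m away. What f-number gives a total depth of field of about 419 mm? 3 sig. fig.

f/2.20

Write h = H − f = f²/(N·c). The thin-lens limits are Dn = s·h/(h + (s−f)) and Df = s·h/(h − (s−f)), so DoF = Df − Dn = 2·s·(s−f)·h / (h² − (s−f)²).
That is a quadratic in h: DoF·h² − 2·s·(s−f)·h − DoF·(s−f)² = 0 ⇒ h = (s−f)·(s + √(s² + DoF²)) / DoF = 2870 × (2940 + √(2940² + 419²)) / 419 = 2870 × (2940 + 2969.71) / 419 ≈ 40479 mm.
Then N = f²/(c·h) = 70² / (0.055 × 40479) = 4900 / 2226.4 ≈ 2.20.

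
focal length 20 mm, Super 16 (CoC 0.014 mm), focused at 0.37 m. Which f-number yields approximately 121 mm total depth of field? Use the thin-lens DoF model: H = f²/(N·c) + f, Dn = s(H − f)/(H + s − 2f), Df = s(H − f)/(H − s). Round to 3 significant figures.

Write h = H − f = f²/(N·c). The thin-lens limits are Dn = s·h/(h + (s−f)) and Df = s·h/(h − (s−f)), so DoF = Df − Dn = 2·s·(s−f)·h / (h² − (s−f)²).
That is a quadratic in h: DoF·h² − 2·s·(s−f)·h − DoF·(s−f)² = 0 ⇒ h = (s−f)·(s + √(s² + DoF²)) / DoF = 350 × (370 + √(370² + 121²)) / 121 = 350 × (370 + 389.283) / 121 ≈ 2196.3 mm.
Then N = f²/(c·h) = 20² / (0.014 × 2196.3) = 400 / 30.748 ≈ 13.

f/13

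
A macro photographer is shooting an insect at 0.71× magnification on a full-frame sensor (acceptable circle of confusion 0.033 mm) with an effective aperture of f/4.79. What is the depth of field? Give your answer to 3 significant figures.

0.627 mm

At magnification m, DoF ≈ 2·N_eff·c/m² = 2 × 4.79 × 0.033 / 0.71² = 0.3161 / 0.5041 ≈ 0.627 mm.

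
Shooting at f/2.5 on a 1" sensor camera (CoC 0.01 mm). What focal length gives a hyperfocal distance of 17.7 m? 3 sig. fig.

From H = f²/(N·c) + f, with f ≪ H: f ≈ √(H·N·c) = √(17700 × 2.5 × 0.01) = √442.50 ≈ 21.04 mm.
The +f correction barely moves this — solving exactly, f² + N·c·f − N·c·H = 0 ⇒ f = (−N·c + √((N·c)² + 4·N·c·H))/2 = (−0.025 + √1770.0)/2 ≈ 21.023 mm, so f ≈ 21.0 mm.

21.0 mm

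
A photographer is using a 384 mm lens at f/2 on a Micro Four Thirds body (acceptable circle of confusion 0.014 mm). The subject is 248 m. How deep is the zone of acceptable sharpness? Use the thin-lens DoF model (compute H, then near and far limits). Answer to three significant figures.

Hyperfocal distance H = f²/(N·c) + f = 384²/(2 × 0.014) + 384 = 147456/0.028 + 384 ≈ 5266669.7 mm ≈ 5267 m.
Near limit Dn = s·(H − f)/(H + s − 2f) = 248000 × (5266669.7 − 384) / (5266669.7 + 248000 − 2 × 384) = 248000 × 5266285.7 / 5513901.7 ≈ 236863 mm.
Far limit Df = s·(H − f)/(H − s) = 248000 × (5266669.7 − 384) / (5266669.7 − 248000) = 248000 × 5266285.7 / 5018669.7 ≈ 260236 mm.
Depth of field = Df − Dn = 260236 − 236863 ≈ 23373 mm ≈ 23.4 m.

23.4 m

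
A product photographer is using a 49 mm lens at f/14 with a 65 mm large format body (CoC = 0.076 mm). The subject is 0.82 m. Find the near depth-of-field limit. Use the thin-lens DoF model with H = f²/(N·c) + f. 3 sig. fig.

Hyperfocal distance H = f²/(N·c) + f = 49²/(14 × 0.076) + 49 = 2401/1.064 + 49 ≈ 2305.6 mm ≈ 2.306 m.
Near limit Dn = s·(H − f)/(H + s − 2f) = 820 × (2305.6 − 49) / (2305.6 + 820 − 2 × 49) = 820 × 2256.6 / 3027.6 ≈ 611.18 mm ≈ 0.611 m.

0.611 m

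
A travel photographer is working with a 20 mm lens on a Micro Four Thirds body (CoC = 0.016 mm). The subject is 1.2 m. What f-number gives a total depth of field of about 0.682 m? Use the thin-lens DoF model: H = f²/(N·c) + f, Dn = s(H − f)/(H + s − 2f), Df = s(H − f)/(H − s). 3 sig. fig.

Write h = H − f = f²/(N·c). The thin-lens limits are Dn = s·h/(h + (s−f)) and Df = s·h/(h − (s−f)), so DoF = Df − Dn = 2·s·(s−f)·h / (h² − (s−f)²).
That is a quadratic in h: DoF·h² − 2·s·(s−f)·h − DoF·(s−f)² = 0 ⇒ h = (s−f)·(s + √(s² + DoF²)) / DoF = 1180 × (1200 + √(1200² + 682²)) / 682 = 1180 × (1200 + 1380.26) / 682 ≈ 4464.4 mm.
Then N = f²/(c·h) = 20² / (0.016 × 4464.4) = 400 / 71.430 ≈ 5.60.

f/5.60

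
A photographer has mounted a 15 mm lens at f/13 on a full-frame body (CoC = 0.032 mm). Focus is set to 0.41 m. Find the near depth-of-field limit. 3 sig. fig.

237 mm

Hyperfocal distance H = f²/(N·c) + f = 15²/(13 × 0.032) + 15 = 225/0.416 + 15 ≈ 555.9 mm ≈ 0.556 m.
Near limit Dn = s·(H − f)/(H + s − 2f) = 410 × (555.9 − 15) / (555.9 + 410 − 2 × 15) = 410 × 540.9 / 935.9 ≈ 236.95 mm.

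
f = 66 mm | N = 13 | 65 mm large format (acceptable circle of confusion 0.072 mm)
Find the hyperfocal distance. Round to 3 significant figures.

Hyperfocal distance H = f²/(N·c) + f = 66²/(13 × 0.072) + 66 = 4356/0.936 + 66 ≈ 4719.8 mm ≈ 4.72 m.

4.72 m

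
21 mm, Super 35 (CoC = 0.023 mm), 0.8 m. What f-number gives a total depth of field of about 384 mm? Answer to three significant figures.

f/5.60

Write h = H − f = f²/(N·c). The thin-lens limits are Dn = s·h/(h + (s−f)) and Df = s·h/(h − (s−f)), so DoF = Df − Dn = 2·s·(s−f)·h / (h² − (s−f)²).
That is a quadratic in h: DoF·h² − 2·s·(s−f)·h − DoF·(s−f)² = 0 ⇒ h = (s−f)·(s + √(s² + DoF²)) / DoF = 779 × (800 + √(800² + 384²)) / 384 = 779 × (800 + 887.387) / 384 ≈ 3423.1 mm.
Then N = f²/(c·h) = 21² / (0.023 × 3423.1) = 441 / 78.732 ≈ 5.60.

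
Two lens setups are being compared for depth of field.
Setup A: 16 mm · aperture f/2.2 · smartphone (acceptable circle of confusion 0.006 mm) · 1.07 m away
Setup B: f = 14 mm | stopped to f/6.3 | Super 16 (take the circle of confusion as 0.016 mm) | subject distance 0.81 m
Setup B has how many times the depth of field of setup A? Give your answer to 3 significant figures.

6.83

Setup A: H = 16²/(2.2×0.006) + 16 ≈ 19409.9 mm; DoF = Df − Dn = 1131.49 − 1014.85 ≈ 116.64 mm.
Setup B: H = 14²/(6.3×0.016) + 14 ≈ 1958.4 mm; DoF = Df − Dn = 1371.42 − 574.72 ≈ 796.70 mm.
Ratio = 796.70 / 116.64 ≈ 6.83.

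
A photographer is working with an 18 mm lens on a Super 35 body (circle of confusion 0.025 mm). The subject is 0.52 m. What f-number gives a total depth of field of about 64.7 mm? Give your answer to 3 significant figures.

f/1.60

Write h = H − f = f²/(N·c). The thin-lens limits are Dn = s·h/(h + (s−f)) and Df = s·h/(h − (s−f)), so DoF = Df − Dn = 2·s·(s−f)·h / (h² − (s−f)²).
That is a quadratic in h: DoF·h² − 2·s·(s−f)·h − DoF·(s−f)² = 0 ⇒ h = (s−f)·(s + √(s² + DoF²)) / DoF = 502 × (520 + √(520² + 64.7²)) / 64.7 = 502 × (520 + 524.010) / 64.7 ≈ 8100.4 mm.
Then N = f²/(c·h) = 18² / (0.025 × 8100.4) = 324 / 202.51 ≈ 1.60.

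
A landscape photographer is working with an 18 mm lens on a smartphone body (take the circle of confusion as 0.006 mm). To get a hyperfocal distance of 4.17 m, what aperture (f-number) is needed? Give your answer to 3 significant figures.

f/13

Rearrange H = f²/(N·c) + f for N: N = f² / ((H − f)·c).
N = 18² / ((4170 − 18) × 0.006) = 324 / 24.91 ≈ 13.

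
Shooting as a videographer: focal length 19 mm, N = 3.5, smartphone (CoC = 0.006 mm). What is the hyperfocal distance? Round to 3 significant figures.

Hyperfocal distance H = f²/(N·c) + f = 19²/(3.5 × 0.006) + 19 = 361/0.021 + 19 ≈ 17209.5 mm ≈ 17.2 m.

17.2 m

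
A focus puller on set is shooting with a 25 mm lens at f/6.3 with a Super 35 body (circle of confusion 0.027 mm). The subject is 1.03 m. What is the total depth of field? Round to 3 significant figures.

Hyperfocal distance H = f²/(N·c) + f = 25²/(6.3 × 0.027) + 25 = 625/0.1701 + 25 ≈ 3699.3 mm ≈ 3.699 m.
Near limit Dn = s·(H − f)/(H + s − 2f) = 1030 × (3699.3 − 25) / (3699.3 + 1030 − 2 × 25) = 1030 × 3674.3 / 4679.3 ≈ 808.78 mm.
Far limit Df = s·(H − f)/(H − s) = 1030 × (3699.3 − 25) / (3699.3 − 1030) = 1030 × 3674.3 / 2669.3 ≈ 1417.80 mm.
Depth of field = Df − Dn = 1417.80 − 808.78 ≈ 609.02 mm ≈ 0.609 m.

0.609 m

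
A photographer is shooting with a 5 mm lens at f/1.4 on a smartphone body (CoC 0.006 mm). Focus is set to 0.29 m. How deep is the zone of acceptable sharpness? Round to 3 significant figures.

56.1 mm

Hyperfocal distance H = f²/(N·c) + f = 5²/(1.4 × 0.006) + 5 = 25/0.0084 + 5 ≈ 2981.2 mm ≈ 2.981 m.
Near limit Dn = s·(H − f)/(H + s − 2f) = 290 × (2981.2 − 5) / (2981.2 + 290 − 2 × 5) = 290 × 2976.2 / 3261.2 ≈ 264.656 mm.
Far limit Df = s·(H − f)/(H − s) = 290 × (2981.2 − 5) / (2981.2 − 290) = 290 × 2976.2 / 2691.2 ≈ 320.711 mm.
Depth of field = Df − Dn = 320.711 − 264.656 ≈ 56.055 mm.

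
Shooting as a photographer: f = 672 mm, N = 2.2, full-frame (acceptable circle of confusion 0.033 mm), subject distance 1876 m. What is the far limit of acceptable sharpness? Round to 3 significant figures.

Hyperfocal distance H = f²/(N·c) + f = 672²/(2.2 × 0.033) + 672 = 451584/0.0726 + 672 ≈ 6220837.3 mm ≈ 6221 m.
Far limit Df = s·(H − f)/(H − s) = 1876000 × (6220837.3 − 672) / (6220837.3 − 1876000) = 1876000 × 6220165.3 / 4344837.3 ≈ 2685723 mm ≈ 2690 m.

2690 m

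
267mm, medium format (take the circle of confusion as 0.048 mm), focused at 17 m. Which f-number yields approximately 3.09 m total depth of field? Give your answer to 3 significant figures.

Write h = H − f = f²/(N·c). The thin-lens limits are Dn = s·h/(h + (s−f)) and Df = s·h/(h − (s−f)), so DoF = Df − Dn = 2·s·(s−f)·h / (h² − (s−f)²).
That is a quadratic in h: DoF·h² − 2·s·(s−f)·h − DoF·(s−f)² = 0 ⇒ h = (s−f)·(s + √(s² + DoF²)) / DoF = 16733 × (17000 + √(17000² + 3090²)) / 3090 = 16733 × (17000 + 17278.5) / 3090 ≈ 185626 mm.
Then N = f²/(c·h) = 267² / (0.048 × 185626) = 71289 / 8910.0 ≈ 8.

f/8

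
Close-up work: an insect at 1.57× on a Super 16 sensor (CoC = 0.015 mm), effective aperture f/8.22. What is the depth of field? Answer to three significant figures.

0.100 mm

At magnification m, DoF ≈ 2·N_eff·c/m² = 2 × 8.22 × 0.015 / 1.57² = 0.2466 / 2.465 ≈ 0.1 mm.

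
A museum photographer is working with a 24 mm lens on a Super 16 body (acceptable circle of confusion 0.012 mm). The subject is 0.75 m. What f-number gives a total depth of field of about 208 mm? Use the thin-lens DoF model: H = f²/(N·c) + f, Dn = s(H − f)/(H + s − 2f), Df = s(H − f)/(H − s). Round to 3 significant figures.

f/9

Write h = H − f = f²/(N·c). The thin-lens limits are Dn = s·h/(h + (s−f)) and Df = s·h/(h − (s−f)), so DoF = Df − Dn = 2·s·(s−f)·h / (h² − (s−f)²).
That is a quadratic in h: DoF·h² − 2·s·(s−f)·h − DoF·(s−f)² = 0 ⇒ h = (s−f)·(s + √(s² + DoF²)) / DoF = 726 × (750 + √(750² + 208²)) / 208 = 726 × (750 + 778.308) / 208 ≈ 5334.4 mm.
Then N = f²/(c·h) = 24² / (0.012 × 5334.4) = 576 / 64.013 ≈ 9.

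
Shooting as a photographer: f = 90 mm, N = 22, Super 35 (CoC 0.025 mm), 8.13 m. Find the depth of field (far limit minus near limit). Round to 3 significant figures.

Hyperfocal distance H = f²/(N·c) + f = 90²/(22 × 0.025) + 90 = 8100/0.55 + 90 ≈ 14817.3 mm ≈ 14.82 m.
Near limit Dn = s·(H − f)/(H + s − 2f) = 8130 × (14817.3 − 90) / (14817.3 + 8130 − 2 × 90) = 8130 × 14727.3 / 22767.3 ≈ 5259 mm.
Far limit Df = s·(H − f)/(H − s) = 8130 × (14817.3 − 90) / (14817.3 − 8130) = 8130 × 14727.3 / 6687.3 ≈ 17905 mm.
Depth of field = Df − Dn = 17905 − 5259 ≈ 12646 mm ≈ 12.6 m.

12.6 m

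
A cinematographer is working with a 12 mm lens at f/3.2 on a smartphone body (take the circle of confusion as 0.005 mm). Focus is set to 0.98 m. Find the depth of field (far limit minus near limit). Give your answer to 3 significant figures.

213 mm

Hyperfocal distance H = f²/(N·c) + f = 12²/(3.2 × 0.005) + 12 = 144/0.016 + 12 ≈ 9012.0 mm ≈ 9.012 m.
Near limit Dn = s·(H − f)/(H + s − 2f) = 980 × (9012.0 − 12) / (9012.0 + 980 − 2 × 12) = 980 × 9000.0 / 9968.0 ≈ 884.83 mm.
Far limit Df = s·(H − f)/(H − s) = 980 × (9012.0 − 12) / (9012.0 − 980) = 980 × 9000.0 / 8032.0 ≈ 1098.11 mm.
Depth of field = Df − Dn = 1098.11 − 884.83 ≈ 213.28 mm.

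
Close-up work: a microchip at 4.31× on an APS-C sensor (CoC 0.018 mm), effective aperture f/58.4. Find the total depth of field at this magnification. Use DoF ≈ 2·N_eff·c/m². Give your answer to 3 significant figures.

At magnification m, DoF ≈ 2·N_eff·c/m² = 2 × 58.4 × 0.018 / 4.31² = 2.102 / 18.58 ≈ 0.113 mm.

0.113 mm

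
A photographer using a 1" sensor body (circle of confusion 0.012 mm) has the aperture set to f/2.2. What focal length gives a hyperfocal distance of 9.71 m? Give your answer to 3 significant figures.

From H = f²/(N·c) + f, with f ≪ H: f ≈ √(H·N·c) = √(9710 × 2.2 × 0.012) = √256.34 ≈ 16.01 mm.
The +f correction barely moves this — solving exactly, f² + N·c·f − N·c·H = 0 ⇒ f = (−N·c + √((N·c)² + 4·N·c·H))/2 = (−0.0264 + √1025.4)/2 ≈ 15.998 mm, so f ≈ 16.0 mm.

16.0 mm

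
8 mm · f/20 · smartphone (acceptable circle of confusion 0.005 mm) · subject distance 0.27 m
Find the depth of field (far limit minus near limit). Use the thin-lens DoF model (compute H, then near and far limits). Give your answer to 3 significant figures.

266 mm

Hyperfocal distance H = f²/(N·c) + f = 8²/(20 × 0.005) + 8 = 64/0.1 + 8 ≈ 648.0 mm ≈ 0.648 m.
Near limit Dn = s·(H − f)/(H + s − 2f) = 270 × (648.0 − 8) / (648.0 + 270 − 2 × 8) = 270 × 640.0 / 902.0 ≈ 191.57 mm.
Far limit Df = s·(H − f)/(H − s) = 270 × (648.0 − 8) / (648.0 − 270) = 270 × 640.0 / 378.0 ≈ 457.14 mm.
Depth of field = Df − Dn = 457.14 − 191.57 ≈ 265.57 mm.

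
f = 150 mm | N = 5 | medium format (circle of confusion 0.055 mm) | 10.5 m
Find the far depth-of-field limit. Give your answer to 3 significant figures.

Hyperfocal distance H = f²/(N·c) + f = 150²/(5 × 0.055) + 150 = 22500/0.275 + 150 ≈ 81968.2 mm ≈ 81.97 m.
Far limit Df = s·(H − f)/(H − s) = 10500 × (81968.2 − 150) / (81968.2 − 10500) = 10500 × 81818.2 / 71468.2 ≈ 12021 mm ≈ 12.0 m.

12.0 m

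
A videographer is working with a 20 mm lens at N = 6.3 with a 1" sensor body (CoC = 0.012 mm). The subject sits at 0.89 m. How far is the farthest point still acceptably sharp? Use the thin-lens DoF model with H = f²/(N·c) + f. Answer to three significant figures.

Hyperfocal distance H = f²/(N·c) + f = 20²/(6.3 × 0.012) + 20 = 400/0.0756 + 20 ≈ 5311.0 mm ≈ 5.311 m.
Far limit Df = s·(H − f)/(H − s) = 890 × (5311.0 − 20) / (5311.0 − 890) = 890 × 5291.0 / 4421.0 ≈ 1065.1 mm ≈ 1.07 m.

1.07 m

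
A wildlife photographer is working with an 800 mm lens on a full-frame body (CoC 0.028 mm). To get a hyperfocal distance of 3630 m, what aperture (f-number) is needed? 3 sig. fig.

f/6.30

Rearrange H = f²/(N·c) + f for N: N = f² / ((H − f)·c).
N = 800² / ((3630000 − 800) × 0.028) = 640000 / 101618 ≈ 6.30.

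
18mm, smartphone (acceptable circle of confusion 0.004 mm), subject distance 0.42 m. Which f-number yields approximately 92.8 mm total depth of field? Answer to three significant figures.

f/22

Write h = H − f = f²/(N·c). The thin-lens limits are Dn = s·h/(h + (s−f)) and Df = s·h/(h − (s−f)), so DoF = Df − Dn = 2·s·(s−f)·h / (h² − (s−f)²).
That is a quadratic in h: DoF·h² − 2·s·(s−f)·h − DoF·(s−f)² = 0 ⇒ h = (s−f)·(s + √(s² + DoF²)) / DoF = 402 × (420 + √(420² + 92.8²)) / 92.8 = 402 × (420 + 430.130) / 92.8 ≈ 3682.7 mm.
Then N = f²/(c·h) = 18² / (0.004 × 3682.7) = 324 / 14.731 ≈ 22.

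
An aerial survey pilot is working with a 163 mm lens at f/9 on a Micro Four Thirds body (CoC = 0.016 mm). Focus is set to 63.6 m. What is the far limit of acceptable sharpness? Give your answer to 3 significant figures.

96.9 m

Hyperfocal distance H = f²/(N·c) + f = 163²/(9 × 0.016) + 163 = 26569/0.144 + 163 ≈ 184669.9 mm ≈ 184.7 m.
Far limit Df = s·(H − f)/(H − s) = 63600 × (184669.9 − 163) / (184669.9 − 63600) = 63600 × 184506.9 / 121069.9 ≈ 96924 mm ≈ 96.9 m.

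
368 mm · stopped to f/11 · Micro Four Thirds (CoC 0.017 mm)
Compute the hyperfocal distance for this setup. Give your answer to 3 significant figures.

725 m

Hyperfocal distance H = f²/(N·c) + f = 368²/(11 × 0.017) + 368 = 135424/0.187 + 368 ≈ 724560.5 mm ≈ 725 m.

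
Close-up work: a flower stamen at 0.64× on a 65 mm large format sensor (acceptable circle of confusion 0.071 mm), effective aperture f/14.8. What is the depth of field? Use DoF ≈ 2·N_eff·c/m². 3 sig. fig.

At magnification m, DoF ≈ 2·N_eff·c/m² = 2 × 14.8 × 0.071 / 0.64² = 2.102 / 0.4096 ≈ 5.13 mm.

5.13 mm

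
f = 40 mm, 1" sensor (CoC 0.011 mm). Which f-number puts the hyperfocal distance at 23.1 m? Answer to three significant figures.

Rearrange H = f²/(N·c) + f for N: N = f² / ((H − f)·c).
N = 40² / ((23100 − 40) × 0.011) = 1600 / 253.7 ≈ 6.31.

f/6.31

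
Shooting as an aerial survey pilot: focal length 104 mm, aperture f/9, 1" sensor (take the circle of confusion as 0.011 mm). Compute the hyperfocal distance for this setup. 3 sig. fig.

Hyperfocal distance H = f²/(N·c) + f = 104²/(9 × 0.011) + 104 = 10816/0.099 + 104 ≈ 109356.5 mm ≈ 109 m.

109 m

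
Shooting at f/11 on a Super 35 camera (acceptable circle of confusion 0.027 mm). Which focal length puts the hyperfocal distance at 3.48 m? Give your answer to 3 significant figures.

From H = f²/(N·c) + f, with f ≪ H: f ≈ √(H·N·c) = √(3480 × 11 × 0.027) = √1033.6 ≈ 32.15 mm.
Exact: f² + N·c·f − N·c·H = 0 ⇒ f = (−N·c + √((N·c)² + 4·N·c·H))/2 = (−0.297 + √4134.3)/2 ≈ 32.001 mm ≈ 32.0 mm.

32.0 mm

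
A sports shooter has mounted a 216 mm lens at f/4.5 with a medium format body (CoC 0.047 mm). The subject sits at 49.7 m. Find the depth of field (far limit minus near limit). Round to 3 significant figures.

23.5 m

Hyperfocal distance H = f²/(N·c) + f = 216²/(4.5 × 0.047) + 216 = 46656/0.2115 + 216 ≈ 220811.7 mm ≈ 220.8 m.
Near limit Dn = s·(H − f)/(H + s − 2f) = 49700 × (220811.7 − 216) / (220811.7 + 49700 − 2 × 216) = 49700 × 220595.7 / 270079.7 ≈ 40594 mm.
Far limit Df = s·(H − f)/(H − s) = 49700 × (220811.7 − 216) / (220811.7 − 49700) = 49700 × 220595.7 / 171111.7 ≈ 64073 mm.
Depth of field = Df − Dn = 64073 − 40594 ≈ 23479 mm ≈ 23.5 m.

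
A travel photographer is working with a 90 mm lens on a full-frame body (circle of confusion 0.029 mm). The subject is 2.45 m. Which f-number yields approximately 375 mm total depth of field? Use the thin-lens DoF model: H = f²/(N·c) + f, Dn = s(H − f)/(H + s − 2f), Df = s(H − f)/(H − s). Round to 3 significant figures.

Write h = H − f = f²/(N·c). The thin-lens limits are Dn = s·h/(h + (s−f)) and Df = s·h/(h − (s−f)), so DoF = Df − Dn = 2·s·(s−f)·h / (h² − (s−f)²).
That is a quadratic in h: DoF·h² − 2·s·(s−f)·h − DoF·(s−f)² = 0 ⇒ h = (s−f)·(s + √(s² + DoF²)) / DoF = 2360 × (2450 + √(2450² + 375²)) / 375 = 2360 × (2450 + 2478.53) / 375 ≈ 31017 mm.
Then N = f²/(c·h) = 90² / (0.029 × 31017) = 8100 / 899.49 ≈ 9.01.

f/9.01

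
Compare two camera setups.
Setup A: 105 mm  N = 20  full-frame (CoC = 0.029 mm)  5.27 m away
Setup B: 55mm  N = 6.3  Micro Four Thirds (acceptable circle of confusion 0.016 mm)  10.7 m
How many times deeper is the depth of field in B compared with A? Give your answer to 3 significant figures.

Setup A: H = 105²/(20×0.029) + 105 ≈ 19113.6 mm; DoF = Df − Dn = 7236.2 − 4144.0 ≈ 3092.2 mm.
Setup B: H = 55²/(6.3×0.016) + 55 ≈ 30064.9 mm; DoF = Df − Dn = 16581.8 − 7898.3 ≈ 8683.5 mm.
Ratio = 8683.5 / 3092.2 ≈ 2.81.

2.81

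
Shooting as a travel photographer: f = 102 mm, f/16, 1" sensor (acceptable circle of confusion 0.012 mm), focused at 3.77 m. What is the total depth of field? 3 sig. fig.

Hyperfocal distance H = f²/(N·c) + f = 102²/(16 × 0.012) + 102 = 10404/0.192 + 102 ≈ 54289.5 mm ≈ 54.29 m.
Near limit Dn = s·(H − f)/(H + s − 2f) = 3770 × (54289.5 − 102) / (54289.5 + 3770 − 2 × 102) = 3770 × 54187.5 / 57855.5 ≈ 3530.98 mm.
Far limit Df = s·(H − f)/(H − s) = 3770 × (54289.5 − 102) / (54289.5 − 3770) = 3770 × 54187.5 / 50519.5 ≈ 4043.72 mm.
Depth of field = Df − Dn = 4043.72 − 3530.98 ≈ 512.74 mm ≈ 0.513 m.

0.513 m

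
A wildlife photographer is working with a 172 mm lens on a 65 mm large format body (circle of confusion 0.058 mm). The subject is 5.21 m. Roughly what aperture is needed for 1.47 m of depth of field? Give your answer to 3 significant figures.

f/14

Write h = H − f = f²/(N·c). The thin-lens limits are Dn = s·h/(h + (s−f)) and Df = s·h/(h − (s−f)), so DoF = Df − Dn = 2·s·(s−f)·h / (h² − (s−f)²).
That is a quadratic in h: DoF·h² − 2·s·(s−f)·h − DoF·(s−f)² = 0 ⇒ h = (s−f)·(s + √(s² + DoF²)) / DoF = 5038 × (5210 + √(5210² + 1470²)) / 1470 = 5038 × (5210 + 5413.41) / 1470 ≈ 36409 mm.
Then N = f²/(c·h) = 172² / (0.058 × 36409) = 29584 / 2111.7 ≈ 14.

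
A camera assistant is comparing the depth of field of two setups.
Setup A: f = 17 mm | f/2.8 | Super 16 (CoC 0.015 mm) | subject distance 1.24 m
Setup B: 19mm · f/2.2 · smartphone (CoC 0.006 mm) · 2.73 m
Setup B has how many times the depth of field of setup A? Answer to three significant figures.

Setup A: H = 17²/(2.8×0.015) + 17 ≈ 6898.0 mm; DoF = Df − Dn = 1508.03 − 1052.87 ≈ 455.16 mm.
Setup B: H = 19²/(2.2×0.006) + 19 ≈ 27367.5 mm; DoF = Df − Dn = 3030.40 − 2483.79 ≈ 546.61 mm.
Ratio = 546.61 / 455.16 ≈ 1.20.

1.20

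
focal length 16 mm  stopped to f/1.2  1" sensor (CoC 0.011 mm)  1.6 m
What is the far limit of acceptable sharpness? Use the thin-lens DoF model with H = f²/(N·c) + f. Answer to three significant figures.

Hyperfocal distance H = f²/(N·c) + f = 16²/(1.2 × 0.011) + 16 = 256/0.0132 + 16 ≈ 19409.9 mm ≈ 19.41 m.
Far limit Df = s·(H − f)/(H − s) = 1600 × (19409.9 − 16) / (19409.9 − 1600) = 1600 × 19393.9 / 17809.9 ≈ 1742.3 mm ≈ 1.74 m.

1.74 m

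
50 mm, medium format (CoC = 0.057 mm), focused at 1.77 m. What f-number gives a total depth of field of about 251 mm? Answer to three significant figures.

Write h = H − f = f²/(N·c). The thin-lens limits are Dn = s·h/(h + (s−f)) and Df = s·h/(h − (s−f)), so DoF = Df − Dn = 2·s·(s−f)·h / (h² − (s−f)²).
That is a quadratic in h: DoF·h² − 2·s·(s−f)·h − DoF·(s−f)² = 0 ⇒ h = (s−f)·(s + √(s² + DoF²)) / DoF = 1720 × (1770 + √(1770² + 251²)) / 251 = 1720 × (1770 + 1787.71) / 251 ≈ 24380 mm.
Then N = f²/(c·h) = 50² / (0.057 × 24380) = 2500 / 1389.6 ≈ 1.80.

f/1.80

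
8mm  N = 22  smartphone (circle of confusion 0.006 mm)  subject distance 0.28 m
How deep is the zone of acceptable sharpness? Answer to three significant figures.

Hyperfocal distance H = f²/(N·c) + f = 8²/(22 × 0.006) + 8 = 64/0.132 + 8 ≈ 492.8 mm ≈ 0.493 m.
Near limit Dn = s·(H − f)/(H + s − 2f) = 280 × (492.8 − 8) / (492.8 + 280 − 2 × 8) = 280 × 484.8 / 756.8 ≈ 179.37 mm.
Far limit Df = s·(H − f)/(H − s) = 280 × (492.8 − 8) / (492.8 − 280) = 280 × 484.8 / 212.8 ≈ 637.81 mm.
Depth of field = Df − Dn = 637.81 − 179.37 ≈ 458.44 mm.

458 mm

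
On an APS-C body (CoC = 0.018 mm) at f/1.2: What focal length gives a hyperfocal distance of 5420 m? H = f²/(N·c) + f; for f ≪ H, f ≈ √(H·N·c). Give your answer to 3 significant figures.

From H = f²/(N·c) + f, with f ≪ H: f ≈ √(H·N·c) = √(5420000 × 1.2 × 0.018) = √117072 ≈ 342.2 mm.
The +f correction barely moves this — solving exactly, f² + N·c·f − N·c·H = 0 ⇒ f = (−N·c + √((N·c)² + 4·N·c·H))/2 = (−0.0216 + √468288)/2 ≈ 342.15 mm, so f ≈ 342 mm.

342 mm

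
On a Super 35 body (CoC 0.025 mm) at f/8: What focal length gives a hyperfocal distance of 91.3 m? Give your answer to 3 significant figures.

From H = f²/(N·c) + f, with f ≪ H: f ≈ √(H·N·c) = √(91300 × 8 × 0.025) = √18260 ≈ 135.1 mm.
The +f correction barely moves this — solving exactly, f² + N·c·f − N·c·H = 0 ⇒ f = (−N·c + √((N·c)² + 4·N·c·H))/2 = (−0.2 + √73040)/2 ≈ 135.03 mm, so f ≈ 135 mm.

135 mm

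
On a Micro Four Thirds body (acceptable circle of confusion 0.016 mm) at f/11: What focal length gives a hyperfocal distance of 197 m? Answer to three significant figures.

186 mm

From H = f²/(N·c) + f, with f ≪ H: f ≈ √(H·N·c) = √(197000 × 11 × 0.016) = √34672 ≈ 186.2 mm.
The +f correction barely moves this — solving exactly, f² + N·c·f − N·c·H = 0 ⇒ f = (−N·c + √((N·c)² + 4·N·c·H))/2 = (−0.176 + √138688)/2 ≈ 186.12 mm, so f ≈ 186 mm.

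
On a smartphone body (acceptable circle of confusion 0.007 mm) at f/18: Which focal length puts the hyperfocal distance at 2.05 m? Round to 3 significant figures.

16.0 mm

From H = f²/(N·c) + f, with f ≪ H: f ≈ √(H·N·c) = √(2050 × 18 × 0.007) = √258.30 ≈ 16.07 mm.
Exact: f² + N·c·f − N·c·H = 0 ⇒ f = (−N·c + √((N·c)² + 4·N·c·H))/2 = (−0.126 + √1033.2)/2 ≈ 16.009 mm ≈ 16.0 mm.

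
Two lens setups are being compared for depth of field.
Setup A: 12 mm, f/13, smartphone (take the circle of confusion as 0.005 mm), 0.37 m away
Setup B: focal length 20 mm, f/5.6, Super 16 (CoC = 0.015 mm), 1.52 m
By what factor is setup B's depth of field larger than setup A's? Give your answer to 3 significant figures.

Setup A: H = 12²/(13×0.005) + 12 ≈ 2227.4 mm; DoF = Df − Dn = 441.32 − 318.53 ≈ 122.79 mm.
Setup B: H = 20²/(5.6×0.015) + 20 ≈ 4781.9 mm; DoF = Df − Dn = 2219.0 − 1155.9 ≈ 1063.1 mm.
Ratio = 1063.1 / 122.79 ≈ 8.66.

8.66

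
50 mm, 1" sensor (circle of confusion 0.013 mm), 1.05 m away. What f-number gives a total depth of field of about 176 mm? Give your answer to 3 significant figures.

f/16

Write h = H − f = f²/(N·c). The thin-lens limits are Dn = s·h/(h + (s−f)) and Df = s·h/(h − (s−f)), so DoF = Df − Dn = 2·s·(s−f)·h / (h² − (s−f)²).
That is a quadratic in h: DoF·h² − 2·s·(s−f)·h − DoF·(s−f)² = 0 ⇒ h = (s−f)·(s + √(s² + DoF²)) / DoF = 1000 × (1050 + √(1050² + 176²)) / 176 = 1000 × (1050 + 1064.65) / 176 ≈ 12015 mm.
Then N = f²/(c·h) = 50² / (0.013 × 12015) = 2500 / 156.20 ≈ 16.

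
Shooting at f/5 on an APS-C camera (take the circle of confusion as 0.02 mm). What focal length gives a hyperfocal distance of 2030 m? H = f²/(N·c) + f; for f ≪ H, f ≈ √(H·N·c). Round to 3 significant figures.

From H = f²/(N·c) + f, with f ≪ H: f ≈ √(H·N·c) = √(2030000 × 5 × 0.02) = √203000 ≈ 450.6 mm.
The +f correction barely moves this — solving exactly, f² + N·c·f − N·c·H = 0 ⇒ f = (−N·c + √((N·c)² + 4·N·c·H))/2 = (−0.1 + √812000)/2 ≈ 450.51 mm, so f ≈ 451 mm.

451 mm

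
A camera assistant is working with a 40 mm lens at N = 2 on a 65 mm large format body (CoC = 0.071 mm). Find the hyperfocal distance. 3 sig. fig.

11.3 m

Hyperfocal distance H = f²/(N·c) + f = 40²/(2 × 0.071) + 40 = 1600/0.142 + 40 ≈ 11307.6 mm ≈ 11.3 m.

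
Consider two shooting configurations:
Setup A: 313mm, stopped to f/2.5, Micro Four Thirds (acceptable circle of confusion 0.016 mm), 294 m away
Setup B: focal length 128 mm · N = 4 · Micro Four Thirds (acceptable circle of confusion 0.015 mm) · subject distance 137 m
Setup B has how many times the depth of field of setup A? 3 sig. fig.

2.56

Setup A: H = 313²/(2.5×0.016) + 313 ≈ 2449538.0 mm; DoF = Df − Dn = 334057 − 262521 ≈ 71536 mm.
Setup B: H = 128²/(4×0.015) + 128 ≈ 273194.7 mm; DoF = Df − Dn = 274681 − 91258 ≈ 183423 mm.
Ratio = 183423 / 71536 ≈ 2.56.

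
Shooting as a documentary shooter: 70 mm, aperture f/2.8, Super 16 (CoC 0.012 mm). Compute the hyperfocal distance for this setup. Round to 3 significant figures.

Hyperfocal distance H = f²/(N·c) + f = 70²/(2.8 × 0.012) + 70 = 4900/0.0336 + 70 ≈ 145903.3 mm ≈ 146 m.

146 m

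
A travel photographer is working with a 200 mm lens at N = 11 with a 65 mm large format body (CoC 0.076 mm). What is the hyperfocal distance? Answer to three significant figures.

48.0 m

Hyperfocal distance H = f²/(N·c) + f = 200²/(11 × 0.076) + 200 = 40000/0.836 + 200 ≈ 48046.9 mm ≈ 48.0 m.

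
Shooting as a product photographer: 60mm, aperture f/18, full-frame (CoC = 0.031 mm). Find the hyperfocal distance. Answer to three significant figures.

Hyperfocal distance H = f²/(N·c) + f = 60²/(18 × 0.031) + 60 = 3600/0.558 + 60 ≈ 6511.6 mm ≈ 6.51 m.

6.51 m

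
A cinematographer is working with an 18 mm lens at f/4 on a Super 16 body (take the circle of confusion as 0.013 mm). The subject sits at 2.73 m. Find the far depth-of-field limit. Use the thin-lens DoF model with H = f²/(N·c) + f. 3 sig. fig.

Hyperfocal distance H = f²/(N·c) + f = 18²/(4 × 0.013) + 18 = 324/0.052 + 18 ≈ 6248.8 mm ≈ 6.249 m.
Far limit Df = s·(H − f)/(H − s) = 2730 × (6248.8 − 18) / (6248.8 − 2730) = 2730 × 6230.8 / 3518.8 ≈ 4834.1 mm ≈ 4.83 m.

4.83 m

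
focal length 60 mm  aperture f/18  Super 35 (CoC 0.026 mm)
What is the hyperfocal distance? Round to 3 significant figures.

Hyperfocal distance H = f²/(N·c) + f = 60²/(18 × 0.026) + 60 = 3600/0.468 + 60 ≈ 7752.3 mm ≈ 7.75 m.

7.75 m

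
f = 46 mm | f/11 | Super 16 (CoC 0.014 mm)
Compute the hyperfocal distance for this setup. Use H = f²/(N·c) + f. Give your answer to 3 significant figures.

13.8 m

Hyperfocal distance H = f²/(N·c) + f = 46²/(11 × 0.014) + 46 = 2116/0.154 + 46 ≈ 13786.3 mm ≈ 13.8 m.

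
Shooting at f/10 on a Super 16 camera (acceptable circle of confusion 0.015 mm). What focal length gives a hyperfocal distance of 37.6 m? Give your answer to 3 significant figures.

75.0 mm

From H = f²/(N·c) + f, with f ≪ H: f ≈ √(H·N·c) = √(37600 × 10 × 0.015) = √5640.0 ≈ 75.10 mm.
Exact: f² + N·c·f − N·c·H = 0 ⇒ f = (−N·c + √((N·c)² + 4·N·c·H))/2 = (−0.15 + √22560)/2 ≈ 75.025 mm ≈ 75.0 mm.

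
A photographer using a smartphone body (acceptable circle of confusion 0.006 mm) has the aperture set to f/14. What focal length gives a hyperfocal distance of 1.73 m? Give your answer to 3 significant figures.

12.0 mm

From H = f²/(N·c) + f, with f ≪ H: f ≈ √(H·N·c) = √(1730 × 14 × 0.006) = √145.32 ≈ 12.05 mm.
Exact: f² + N·c·f − N·c·H = 0 ⇒ f = (−N·c + √((N·c)² + 4·N·c·H))/2 = (−0.084 + √581.29)/2 ≈ 12.013 mm ≈ 12.0 mm.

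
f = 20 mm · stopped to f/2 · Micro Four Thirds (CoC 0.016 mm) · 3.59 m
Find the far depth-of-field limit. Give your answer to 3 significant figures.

5.03 m

Hyperfocal distance H = f²/(N·c) + f = 20²/(2 × 0.016) + 20 = 400/0.032 + 20 ≈ 12520.0 mm ≈ 12.52 m.
Far limit Df = s·(H − f)/(H − s) = 3590 × (12520.0 − 20) / (12520.0 − 3590) = 3590 × 12500.0 / 8930.0 ≈ 5025.2 mm ≈ 5.03 m.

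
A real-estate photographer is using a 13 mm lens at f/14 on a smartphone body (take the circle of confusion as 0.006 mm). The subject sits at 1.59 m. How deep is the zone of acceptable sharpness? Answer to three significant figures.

6.46 m

Hyperfocal distance H = f²/(N·c) + f = 13²/(14 × 0.006) + 13 = 169/0.084 + 13 ≈ 2024.9 mm ≈ 2.025 m.
Near limit Dn = s·(H − f)/(H + s − 2f) = 1590 × (2024.9 − 13) / (2024.9 + 1590 − 2 × 13) = 1590 × 2011.9 / 3588.9 ≈ 891.3 mm.
Far limit Df = s·(H − f)/(H − s) = 1590 × (2024.9 − 13) / (2024.9 − 1590) = 1590 × 2011.9 / 434.9 ≈ 7355.5 mm.
Depth of field = Df − Dn = 7355.5 − 891.3 ≈ 6464.2 mm ≈ 6.46 m.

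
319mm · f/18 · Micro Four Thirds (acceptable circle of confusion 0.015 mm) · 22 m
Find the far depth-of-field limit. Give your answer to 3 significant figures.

Hyperfocal distance H = f²/(N·c) + f = 319²/(18 × 0.015) + 319 = 101761/0.27 + 319 ≈ 377211.6 mm ≈ 377.2 m.
Far limit Df = s·(H − f)/(H − s) = 22000 × (377211.6 − 319) / (377211.6 − 22000) = 22000 × 376892.6 / 355211.6 ≈ 23343 mm ≈ 23.3 m.

23.3 m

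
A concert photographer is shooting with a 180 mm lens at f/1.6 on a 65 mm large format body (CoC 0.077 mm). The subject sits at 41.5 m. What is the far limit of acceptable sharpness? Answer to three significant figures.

Hyperfocal distance H = f²/(N·c) + f = 180²/(1.6 × 0.077) + 180 = 32400/0.1232 + 180 ≈ 263167.0 mm ≈ 263.2 m.
Far limit Df = s·(H − f)/(H − s) = 41500 × (263167.0 − 180) / (263167.0 − 41500) = 41500 × 262987.0 / 221667.0 ≈ 49236 mm ≈ 49.2 m.

49.2 m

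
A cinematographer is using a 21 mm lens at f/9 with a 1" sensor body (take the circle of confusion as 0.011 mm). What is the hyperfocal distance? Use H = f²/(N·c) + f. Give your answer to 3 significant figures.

Hyperfocal distance H = f²/(N·c) + f = 21²/(9 × 0.011) + 21 = 441/0.099 + 21 ≈ 4475.5 mm ≈ 4.48 m.

4.48 m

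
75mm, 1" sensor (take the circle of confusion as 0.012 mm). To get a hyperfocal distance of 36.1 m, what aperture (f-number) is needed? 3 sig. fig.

Rearrange H = f²/(N·c) + f for N: N = f² / ((H − f)·c).
N = 75² / ((36100 − 75) × 0.012) = 5625 / 432.3 ≈ 13.

f/13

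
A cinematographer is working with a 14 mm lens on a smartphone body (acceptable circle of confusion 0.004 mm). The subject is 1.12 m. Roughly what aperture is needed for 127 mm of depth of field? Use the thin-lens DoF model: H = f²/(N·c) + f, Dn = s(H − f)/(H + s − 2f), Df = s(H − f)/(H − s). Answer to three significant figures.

Write h = H − f = f²/(N·c). The thin-lens limits are Dn = s·h/(h + (s−f)) and Df = s·h/(h − (s−f)), so DoF = Df − Dn = 2·s·(s−f)·h / (h² − (s−f)²).
That is a quadratic in h: DoF·h² − 2·s·(s−f)·h − DoF·(s−f)² = 0 ⇒ h = (s−f)·(s + √(s² + DoF²)) / DoF = 1106 × (1120 + √(1120² + 127²)) / 127 = 1106 × (1120 + 1127.18) / 127 ≈ 19570 mm.
Then N = f²/(c·h) = 14² / (0.004 × 19570) = 196 / 78.280 ≈ 2.50.

f/2.50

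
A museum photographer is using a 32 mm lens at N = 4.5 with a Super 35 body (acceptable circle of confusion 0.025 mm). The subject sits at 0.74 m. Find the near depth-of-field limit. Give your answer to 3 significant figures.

Hyperfocal distance H = f²/(N·c) + f = 32²/(4.5 × 0.025) + 32 = 1024/0.1125 + 32 ≈ 9134.2 mm ≈ 9.134 m.
Near limit Dn = s·(H − f)/(H + s − 2f) = 740 × (9134.2 − 32) / (9134.2 + 740 − 2 × 32) = 740 × 9102.2 / 9810.2 ≈ 686.59 mm ≈ 0.687 m.

0.687 m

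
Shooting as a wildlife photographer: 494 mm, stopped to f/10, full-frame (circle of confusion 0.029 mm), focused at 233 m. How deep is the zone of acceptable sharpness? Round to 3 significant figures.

139 m

Hyperfocal distance H = f²/(N·c) + f = 494²/(10 × 0.029) + 494 = 244036/0.29 + 494 ≈ 841997.4 mm ≈ 842.0 m.
Near limit Dn = s·(H − f)/(H + s − 2f) = 233000 × (841997.4 − 494) / (841997.4 + 233000 − 2 × 494) = 233000 × 841503.4 / 1074009.4 ≈ 182559 mm.
Far limit Df = s·(H − f)/(H − s) = 233000 × (841997.4 − 494) / (841997.4 − 233000) = 233000 × 841503.4 / 608997.4 ≈ 321956 mm.
Depth of field = Df − Dn = 321956 − 182559 ≈ 139397 mm ≈ 139 m.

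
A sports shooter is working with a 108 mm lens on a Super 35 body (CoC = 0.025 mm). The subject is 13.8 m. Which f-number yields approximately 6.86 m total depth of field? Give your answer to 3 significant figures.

Write h = H − f = f²/(N·c). The thin-lens limits are Dn = s·h/(h + (s−f)) and Df = s·h/(h − (s−f)), so DoF = Df − Dn = 2·s·(s−f)·h / (h² − (s−f)²).
That is a quadratic in h: DoF·h² − 2·s·(s−f)·h − DoF·(s−f)² = 0 ⇒ h = (s−f)·(s + √(s² + DoF²)) / DoF = 13692 × (13800 + √(13800² + 6860²)) / 6860 = 13692 × (13800 + 15411.0) / 6860 ≈ 58303 mm.
Then N = f²/(c·h) = 108² / (0.025 × 58303) = 11664 / 1457.6 ≈ 8.

f/8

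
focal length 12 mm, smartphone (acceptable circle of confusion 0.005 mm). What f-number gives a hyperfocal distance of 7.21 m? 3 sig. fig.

f/4

Rearrange H = f²/(N·c) + f for N: N = f² / ((H − f)·c).
N = 12² / ((7210 − 12) × 0.005) = 144 / 35.99 ≈ 4.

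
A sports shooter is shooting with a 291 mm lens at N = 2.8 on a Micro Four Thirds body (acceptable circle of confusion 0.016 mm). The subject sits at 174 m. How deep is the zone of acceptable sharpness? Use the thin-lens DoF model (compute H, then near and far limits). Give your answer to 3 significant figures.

32.3 m

Hyperfocal distance H = f²/(N·c) + f = 291²/(2.8 × 0.016) + 291 = 84681/0.0448 + 291 ≈ 1890491.9 mm ≈ 1890 m.
Near limit Dn = s·(H − f)/(H + s − 2f) = 174000 × (1890491.9 − 291) / (1890491.9 + 174000 − 2 × 291) = 174000 × 1890200.9 / 2063909.9 ≈ 159355 mm.
Far limit Df = s·(H − f)/(H − s) = 174000 × (1890491.9 − 291) / (1890491.9 − 174000) = 174000 × 1890200.9 / 1716491.9 ≈ 191609 mm.
Depth of field = Df − Dn = 191609 − 159355 ≈ 32254 mm ≈ 32.3 m.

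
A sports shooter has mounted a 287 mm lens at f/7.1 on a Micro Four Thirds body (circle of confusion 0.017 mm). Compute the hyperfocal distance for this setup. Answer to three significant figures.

Hyperfocal distance H = f²/(N·c) + f = 287²/(7.1 × 0.017) + 287 = 82369/0.1207 + 287 ≈ 682714.5 mm ≈ 683 m.

683 m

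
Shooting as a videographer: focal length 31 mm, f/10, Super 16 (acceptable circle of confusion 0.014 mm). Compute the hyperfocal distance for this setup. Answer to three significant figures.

6.90 m

Hyperfocal distance H = f²/(N·c) + f = 31²/(10 × 0.014) + 31 = 961/0.14 + 31 ≈ 6895.3 mm ≈ 6.90 m.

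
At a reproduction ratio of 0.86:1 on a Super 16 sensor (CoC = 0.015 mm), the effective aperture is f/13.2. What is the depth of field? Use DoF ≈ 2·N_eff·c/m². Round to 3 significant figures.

At magnification m, DoF ≈ 2·N_eff·c/m² = 2 × 13.2 × 0.015 / 0.86² = 0.396 / 0.7396 ≈ 0.535 mm.

0.535 mm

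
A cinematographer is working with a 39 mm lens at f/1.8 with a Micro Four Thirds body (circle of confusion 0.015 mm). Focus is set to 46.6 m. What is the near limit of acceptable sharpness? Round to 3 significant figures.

Hyperfocal distance H = f²/(N·c) + f = 39²/(1.8 × 0.015) + 39 = 1521/0.027 + 39 ≈ 56372.3 mm ≈ 56.37 m.
Near limit Dn = s·(H − f)/(H + s − 2f) = 46600 × (56372.3 − 39) / (56372.3 + 46600 − 2 × 39) = 46600 × 56333.3 / 102894.3 ≈ 25513 mm ≈ 25.5 m.

25.5 m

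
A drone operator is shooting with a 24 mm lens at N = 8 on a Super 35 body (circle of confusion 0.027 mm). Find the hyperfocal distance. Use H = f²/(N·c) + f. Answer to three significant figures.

2.69 m

Hyperfocal distance H = f²/(N·c) + f = 24²/(8 × 0.027) + 24 = 576/0.216 + 24 ≈ 2690.7 mm ≈ 2.69 m.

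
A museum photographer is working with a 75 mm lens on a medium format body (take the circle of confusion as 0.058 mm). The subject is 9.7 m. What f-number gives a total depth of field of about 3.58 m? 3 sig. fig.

f/1.80

Write h = H − f = f²/(N·c). The thin-lens limits are Dn = s·h/(h + (s−f)) and Df = s·h/(h − (s−f)), so DoF = Df − Dn = 2·s·(s−f)·h / (h² − (s−f)²).
That is a quadratic in h: DoF·h² − 2·s·(s−f)·h − DoF·(s−f)² = 0 ⇒ h = (s−f)·(s + √(s² + DoF²)) / DoF = 9625 × (9700 + √(9700² + 3580²)) / 3580 = 9625 × (9700 + 10339.6) / 3580 ≈ 53877 mm.
Then N = f²/(c·h) = 75² / (0.058 × 53877) = 5625 / 3124.9 ≈ 1.80.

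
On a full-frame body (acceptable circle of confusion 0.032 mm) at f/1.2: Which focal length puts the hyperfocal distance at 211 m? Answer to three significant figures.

90.0 mm

From H = f²/(N·c) + f, with f ≪ H: f ≈ √(H·N·c) = √(211000 × 1.2 × 0.032) = √8102.4 ≈ 90.01 mm.
The +f correction barely moves this — solving exactly, f² + N·c·f − N·c·H = 0 ⇒ f = (−N·c + √((N·c)² + 4·N·c·H))/2 = (−0.0384 + √32410)/2 ≈ 89.994 mm, so f ≈ 90.0 mm.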